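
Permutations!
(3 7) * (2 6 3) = [0, 1, 6, 7, 4, 5, 3, 2] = (2 6 3 7)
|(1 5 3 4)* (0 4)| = |(0 4 1 5 3)| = 5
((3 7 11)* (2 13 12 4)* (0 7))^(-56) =(13)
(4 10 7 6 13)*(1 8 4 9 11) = (1 8 4 10 7 6 13 9 11) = [0, 8, 2, 3, 10, 5, 13, 6, 4, 11, 7, 1, 12, 9]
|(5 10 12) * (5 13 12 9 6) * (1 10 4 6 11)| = 12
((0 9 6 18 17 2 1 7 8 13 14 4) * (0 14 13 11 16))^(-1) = (0 16 11 8 7 1 2 17 18 6 9)(4 14)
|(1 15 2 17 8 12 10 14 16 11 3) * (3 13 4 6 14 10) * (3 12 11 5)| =13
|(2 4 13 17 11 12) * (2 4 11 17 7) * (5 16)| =|(17)(2 11 12 4 13 7)(5 16)| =6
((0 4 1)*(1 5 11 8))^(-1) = (0 1 8 11 5 4)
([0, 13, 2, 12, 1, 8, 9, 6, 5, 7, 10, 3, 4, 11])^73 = (1 13 11 3 12 4)(5 8)(6 9 7)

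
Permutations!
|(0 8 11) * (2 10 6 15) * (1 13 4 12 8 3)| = 8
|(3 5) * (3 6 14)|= |(3 5 6 14)|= 4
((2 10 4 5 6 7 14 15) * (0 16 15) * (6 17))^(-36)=((0 16 15 2 10 4 5 17 6 7 14))^(-36)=(0 6 4 15 14 17 10 16 7 5 2)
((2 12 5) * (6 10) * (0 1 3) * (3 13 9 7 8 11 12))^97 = ((0 1 13 9 7 8 11 12 5 2 3)(6 10))^97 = (0 2 12 8 9 1 3 5 11 7 13)(6 10)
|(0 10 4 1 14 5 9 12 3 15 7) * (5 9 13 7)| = |(0 10 4 1 14 9 12 3 15 5 13 7)| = 12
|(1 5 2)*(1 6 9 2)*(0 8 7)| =6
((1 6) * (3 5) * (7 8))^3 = (1 6)(3 5)(7 8)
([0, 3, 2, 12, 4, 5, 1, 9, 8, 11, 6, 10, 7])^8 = [0, 1, 2, 3, 4, 5, 6, 7, 8, 9, 10, 11, 12]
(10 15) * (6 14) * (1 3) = [0, 3, 2, 1, 4, 5, 14, 7, 8, 9, 15, 11, 12, 13, 6, 10] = (1 3)(6 14)(10 15)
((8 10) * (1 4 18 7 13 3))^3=((1 4 18 7 13 3)(8 10))^3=(1 7)(3 18)(4 13)(8 10)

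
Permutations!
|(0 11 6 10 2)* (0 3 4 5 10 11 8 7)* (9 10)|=6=|(0 8 7)(2 3 4 5 9 10)(6 11)|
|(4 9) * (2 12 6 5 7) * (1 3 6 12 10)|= 14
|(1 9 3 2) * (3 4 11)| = 6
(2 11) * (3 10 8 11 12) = [0, 1, 12, 10, 4, 5, 6, 7, 11, 9, 8, 2, 3] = (2 12 3 10 8 11)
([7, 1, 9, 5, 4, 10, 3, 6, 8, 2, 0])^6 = (10)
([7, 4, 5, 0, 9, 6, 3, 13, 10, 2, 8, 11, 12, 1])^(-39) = (0 7 13 1 4 9 2 5 6 3)(8 10)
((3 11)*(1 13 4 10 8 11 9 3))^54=(13)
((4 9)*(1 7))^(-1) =(1 7)(4 9)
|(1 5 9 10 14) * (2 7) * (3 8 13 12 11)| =|(1 5 9 10 14)(2 7)(3 8 13 12 11)| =10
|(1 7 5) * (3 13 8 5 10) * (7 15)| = 8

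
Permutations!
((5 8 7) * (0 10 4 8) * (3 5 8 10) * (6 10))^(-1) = (0 5 3)(4 10 6)(7 8)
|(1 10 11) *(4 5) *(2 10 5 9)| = 7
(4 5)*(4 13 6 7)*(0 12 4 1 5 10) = (0 12 4 10)(1 5 13 6 7) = [12, 5, 2, 3, 10, 13, 7, 1, 8, 9, 0, 11, 4, 6]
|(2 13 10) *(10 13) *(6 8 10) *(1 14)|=|(1 14)(2 6 8 10)|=4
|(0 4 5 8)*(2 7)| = 4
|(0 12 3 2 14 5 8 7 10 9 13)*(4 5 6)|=|(0 12 3 2 14 6 4 5 8 7 10 9 13)|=13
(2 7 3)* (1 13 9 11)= (1 13 9 11)(2 7 3)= [0, 13, 7, 2, 4, 5, 6, 3, 8, 11, 10, 1, 12, 9]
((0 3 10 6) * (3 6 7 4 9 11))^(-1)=((0 6)(3 10 7 4 9 11))^(-1)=(0 6)(3 11 9 4 7 10)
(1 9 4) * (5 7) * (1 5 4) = [0, 9, 2, 3, 5, 7, 6, 4, 8, 1] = (1 9)(4 5 7)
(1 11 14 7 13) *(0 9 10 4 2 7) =(0 9 10 4 2 7 13 1 11 14) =[9, 11, 7, 3, 2, 5, 6, 13, 8, 10, 4, 14, 12, 1, 0]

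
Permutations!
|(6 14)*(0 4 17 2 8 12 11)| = |(0 4 17 2 8 12 11)(6 14)| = 14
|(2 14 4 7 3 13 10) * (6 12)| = 14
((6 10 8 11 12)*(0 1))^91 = (0 1)(6 10 8 11 12)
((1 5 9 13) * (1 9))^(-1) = (1 5)(9 13)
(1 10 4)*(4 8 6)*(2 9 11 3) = (1 10 8 6 4)(2 9 11 3) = [0, 10, 9, 2, 1, 5, 4, 7, 6, 11, 8, 3]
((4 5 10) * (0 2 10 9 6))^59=((0 2 10 4 5 9 6))^59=(0 4 6 10 9 2 5)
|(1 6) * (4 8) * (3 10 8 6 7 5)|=|(1 7 5 3 10 8 4 6)|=8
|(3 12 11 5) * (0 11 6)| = 6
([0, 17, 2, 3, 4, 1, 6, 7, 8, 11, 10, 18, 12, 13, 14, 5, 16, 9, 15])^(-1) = (1 5 15 18 11 9 17)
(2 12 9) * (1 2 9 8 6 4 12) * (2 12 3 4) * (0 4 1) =(0 4 3 1 12 8 6 2) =[4, 12, 0, 1, 3, 5, 2, 7, 6, 9, 10, 11, 8]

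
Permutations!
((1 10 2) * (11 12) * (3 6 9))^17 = ((1 10 2)(3 6 9)(11 12))^17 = (1 2 10)(3 9 6)(11 12)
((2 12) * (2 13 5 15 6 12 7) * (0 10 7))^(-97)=((0 10 7 2)(5 15 6 12 13))^(-97)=(0 2 7 10)(5 12 15 13 6)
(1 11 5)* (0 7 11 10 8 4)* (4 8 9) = (0 7 11 5 1 10 9 4) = [7, 10, 2, 3, 0, 1, 6, 11, 8, 4, 9, 5]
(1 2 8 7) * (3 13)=[0, 2, 8, 13, 4, 5, 6, 1, 7, 9, 10, 11, 12, 3]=(1 2 8 7)(3 13)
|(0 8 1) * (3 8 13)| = |(0 13 3 8 1)| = 5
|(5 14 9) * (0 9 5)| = 2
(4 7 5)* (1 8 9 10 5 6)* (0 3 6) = [3, 8, 2, 6, 7, 4, 1, 0, 9, 10, 5] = (0 3 6 1 8 9 10 5 4 7)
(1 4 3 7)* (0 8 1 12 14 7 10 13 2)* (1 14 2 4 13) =(0 8 14 7 12 2)(1 13 4 3 10) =[8, 13, 0, 10, 3, 5, 6, 12, 14, 9, 1, 11, 2, 4, 7]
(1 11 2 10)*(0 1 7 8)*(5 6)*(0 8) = (0 1 11 2 10 7)(5 6) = [1, 11, 10, 3, 4, 6, 5, 0, 8, 9, 7, 2]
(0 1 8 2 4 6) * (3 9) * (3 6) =[1, 8, 4, 9, 3, 5, 0, 7, 2, 6] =(0 1 8 2 4 3 9 6)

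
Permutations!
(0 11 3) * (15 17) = (0 11 3)(15 17) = [11, 1, 2, 0, 4, 5, 6, 7, 8, 9, 10, 3, 12, 13, 14, 17, 16, 15]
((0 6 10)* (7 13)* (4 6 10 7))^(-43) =(0 10)(4 6 7 13)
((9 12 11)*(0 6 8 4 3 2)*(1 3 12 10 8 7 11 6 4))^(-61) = (0 2 3 1 8 10 9 11 7 6 12 4)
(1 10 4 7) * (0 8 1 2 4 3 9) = (0 8 1 10 3 9)(2 4 7) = [8, 10, 4, 9, 7, 5, 6, 2, 1, 0, 3]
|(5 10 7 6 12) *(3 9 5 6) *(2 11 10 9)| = 10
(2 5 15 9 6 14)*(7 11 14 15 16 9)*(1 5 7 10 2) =(1 5 16 9 6 15 10 2 7 11 14) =[0, 5, 7, 3, 4, 16, 15, 11, 8, 6, 2, 14, 12, 13, 1, 10, 9]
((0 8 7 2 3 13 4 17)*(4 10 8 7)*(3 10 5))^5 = (0 4 10 7 17 8 2)(3 5 13)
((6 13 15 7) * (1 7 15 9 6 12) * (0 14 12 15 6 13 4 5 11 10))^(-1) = (0 10 11 5 4 6 15 7 1 12 14)(9 13)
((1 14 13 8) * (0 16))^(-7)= ((0 16)(1 14 13 8))^(-7)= (0 16)(1 14 13 8)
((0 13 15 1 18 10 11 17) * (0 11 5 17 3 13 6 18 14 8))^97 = (0 11 8 17 14 5 1 10 15 18 13 6 3)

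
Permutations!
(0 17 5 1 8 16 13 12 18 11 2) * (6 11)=(0 17 5 1 8 16 13 12 18 6 11 2)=[17, 8, 0, 3, 4, 1, 11, 7, 16, 9, 10, 2, 18, 12, 14, 15, 13, 5, 6]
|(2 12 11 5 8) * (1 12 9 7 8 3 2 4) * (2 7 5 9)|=9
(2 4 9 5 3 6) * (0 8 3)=(0 8 3 6 2 4 9 5)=[8, 1, 4, 6, 9, 0, 2, 7, 3, 5]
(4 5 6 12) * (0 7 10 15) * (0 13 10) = [7, 1, 2, 3, 5, 6, 12, 0, 8, 9, 15, 11, 4, 10, 14, 13] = (0 7)(4 5 6 12)(10 15 13)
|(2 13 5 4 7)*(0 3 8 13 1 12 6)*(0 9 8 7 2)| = 9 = |(0 3 7)(1 12 6 9 8 13 5 4 2)|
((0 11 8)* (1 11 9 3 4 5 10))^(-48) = (0 1 4)(3 8 10)(5 9 11)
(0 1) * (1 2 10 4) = (0 2 10 4 1) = [2, 0, 10, 3, 1, 5, 6, 7, 8, 9, 4]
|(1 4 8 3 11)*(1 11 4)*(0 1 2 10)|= |(11)(0 1 2 10)(3 4 8)|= 12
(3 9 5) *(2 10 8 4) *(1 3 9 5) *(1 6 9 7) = (1 3 5 7)(2 10 8 4)(6 9) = [0, 3, 10, 5, 2, 7, 9, 1, 4, 6, 8]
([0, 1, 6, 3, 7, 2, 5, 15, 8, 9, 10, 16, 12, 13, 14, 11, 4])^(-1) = (2 5 6)(4 16 11 15 7)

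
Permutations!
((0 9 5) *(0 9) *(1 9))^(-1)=((1 9 5))^(-1)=(1 5 9)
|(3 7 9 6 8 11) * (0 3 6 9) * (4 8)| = 12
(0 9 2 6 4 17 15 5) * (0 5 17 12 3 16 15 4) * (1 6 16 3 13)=[9, 6, 16, 3, 12, 5, 0, 7, 8, 2, 10, 11, 13, 1, 14, 17, 15, 4]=(0 9 2 16 15 17 4 12 13 1 6)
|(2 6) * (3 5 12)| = 6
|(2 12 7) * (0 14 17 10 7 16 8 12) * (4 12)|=12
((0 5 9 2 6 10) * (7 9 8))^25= (0 5 8 7 9 2 6 10)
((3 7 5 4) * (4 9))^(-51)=(3 4 9 5 7)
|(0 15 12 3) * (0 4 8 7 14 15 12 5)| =9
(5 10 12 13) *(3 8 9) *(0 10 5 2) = [10, 1, 0, 8, 4, 5, 6, 7, 9, 3, 12, 11, 13, 2] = (0 10 12 13 2)(3 8 9)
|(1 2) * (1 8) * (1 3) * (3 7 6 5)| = |(1 2 8 7 6 5 3)| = 7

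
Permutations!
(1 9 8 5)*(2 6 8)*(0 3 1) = [3, 9, 6, 1, 4, 0, 8, 7, 5, 2] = (0 3 1 9 2 6 8 5)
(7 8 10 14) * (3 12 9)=(3 12 9)(7 8 10 14)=[0, 1, 2, 12, 4, 5, 6, 8, 10, 3, 14, 11, 9, 13, 7]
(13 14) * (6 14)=[0, 1, 2, 3, 4, 5, 14, 7, 8, 9, 10, 11, 12, 6, 13]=(6 14 13)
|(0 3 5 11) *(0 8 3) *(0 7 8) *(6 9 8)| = 8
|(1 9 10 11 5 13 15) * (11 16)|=8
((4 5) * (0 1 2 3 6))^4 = (0 6 3 2 1)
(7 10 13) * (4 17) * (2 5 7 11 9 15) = (2 5 7 10 13 11 9 15)(4 17) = [0, 1, 5, 3, 17, 7, 6, 10, 8, 15, 13, 9, 12, 11, 14, 2, 16, 4]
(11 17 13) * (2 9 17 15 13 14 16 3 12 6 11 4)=[0, 1, 9, 12, 2, 5, 11, 7, 8, 17, 10, 15, 6, 4, 16, 13, 3, 14]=(2 9 17 14 16 3 12 6 11 15 13 4)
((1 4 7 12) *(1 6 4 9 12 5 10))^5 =((1 9 12 6 4 7 5 10))^5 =(1 7 12 10 4 9 5 6)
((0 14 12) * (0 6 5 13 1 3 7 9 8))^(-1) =(0 8 9 7 3 1 13 5 6 12 14)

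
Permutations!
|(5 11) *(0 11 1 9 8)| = |(0 11 5 1 9 8)| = 6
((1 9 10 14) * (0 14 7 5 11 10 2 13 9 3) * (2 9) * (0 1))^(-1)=(0 14)(1 3)(2 13)(5 7 10 11)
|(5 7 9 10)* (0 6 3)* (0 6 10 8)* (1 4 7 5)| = 14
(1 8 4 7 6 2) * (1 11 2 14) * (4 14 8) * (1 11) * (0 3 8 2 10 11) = [3, 4, 1, 8, 7, 5, 2, 6, 14, 9, 11, 10, 12, 13, 0] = (0 3 8 14)(1 4 7 6 2)(10 11)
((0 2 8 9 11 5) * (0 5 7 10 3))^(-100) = (0 11)(2 7)(3 9)(8 10)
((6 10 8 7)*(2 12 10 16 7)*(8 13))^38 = ((2 12 10 13 8)(6 16 7))^38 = (2 13 12 8 10)(6 7 16)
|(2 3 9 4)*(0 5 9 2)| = 4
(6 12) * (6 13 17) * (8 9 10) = (6 12 13 17)(8 9 10) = [0, 1, 2, 3, 4, 5, 12, 7, 9, 10, 8, 11, 13, 17, 14, 15, 16, 6]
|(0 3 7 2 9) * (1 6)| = 10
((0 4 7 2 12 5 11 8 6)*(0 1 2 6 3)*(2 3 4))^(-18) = (0 11 6 2 8 1 12 4 3 5 7)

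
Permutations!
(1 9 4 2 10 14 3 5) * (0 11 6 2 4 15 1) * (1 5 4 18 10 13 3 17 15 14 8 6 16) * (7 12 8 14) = [11, 9, 13, 4, 18, 0, 2, 12, 6, 7, 14, 16, 8, 3, 17, 5, 1, 15, 10] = (0 11 16 1 9 7 12 8 6 2 13 3 4 18 10 14 17 15 5)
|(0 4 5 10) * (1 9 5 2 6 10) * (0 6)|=6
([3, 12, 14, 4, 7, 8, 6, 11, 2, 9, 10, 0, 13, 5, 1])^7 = [4, 1, 2, 7, 11, 5, 6, 0, 8, 9, 10, 3, 12, 13, 14]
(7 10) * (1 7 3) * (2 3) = [0, 7, 3, 1, 4, 5, 6, 10, 8, 9, 2] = (1 7 10 2 3)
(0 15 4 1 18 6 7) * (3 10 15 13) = (0 13 3 10 15 4 1 18 6 7) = [13, 18, 2, 10, 1, 5, 7, 0, 8, 9, 15, 11, 12, 3, 14, 4, 16, 17, 6]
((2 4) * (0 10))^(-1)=(0 10)(2 4)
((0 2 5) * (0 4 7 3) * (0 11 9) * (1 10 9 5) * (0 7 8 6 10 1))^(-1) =((0 2)(3 11 5 4 8 6 10 9 7))^(-1) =(0 2)(3 7 9 10 6 8 4 5 11)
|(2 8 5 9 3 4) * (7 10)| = |(2 8 5 9 3 4)(7 10)| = 6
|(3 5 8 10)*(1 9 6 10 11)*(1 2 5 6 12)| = |(1 9 12)(2 5 8 11)(3 6 10)| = 12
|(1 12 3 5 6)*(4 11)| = 10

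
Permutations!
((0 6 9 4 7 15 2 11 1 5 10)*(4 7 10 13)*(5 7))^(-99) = ((0 6 9 5 13 4 10)(1 7 15 2 11))^(-99) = (0 10 4 13 5 9 6)(1 7 15 2 11)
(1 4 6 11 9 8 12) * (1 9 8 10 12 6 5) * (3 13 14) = (1 4 5)(3 13 14)(6 11 8)(9 10 12) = [0, 4, 2, 13, 5, 1, 11, 7, 6, 10, 12, 8, 9, 14, 3]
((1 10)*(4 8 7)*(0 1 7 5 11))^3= (0 7 5 1 4 11 10 8)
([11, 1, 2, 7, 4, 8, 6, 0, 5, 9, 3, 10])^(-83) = (0 10 7 11 3)(5 8)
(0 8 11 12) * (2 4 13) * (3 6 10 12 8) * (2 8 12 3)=[2, 1, 4, 6, 13, 5, 10, 7, 11, 9, 3, 12, 0, 8]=(0 2 4 13 8 11 12)(3 6 10)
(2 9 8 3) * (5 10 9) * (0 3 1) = [3, 0, 5, 2, 4, 10, 6, 7, 1, 8, 9] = (0 3 2 5 10 9 8 1)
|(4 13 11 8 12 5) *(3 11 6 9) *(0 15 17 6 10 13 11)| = 30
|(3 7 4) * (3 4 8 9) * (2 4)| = |(2 4)(3 7 8 9)| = 4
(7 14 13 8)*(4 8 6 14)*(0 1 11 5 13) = [1, 11, 2, 3, 8, 13, 14, 4, 7, 9, 10, 5, 12, 6, 0] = (0 1 11 5 13 6 14)(4 8 7)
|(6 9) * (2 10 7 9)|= 5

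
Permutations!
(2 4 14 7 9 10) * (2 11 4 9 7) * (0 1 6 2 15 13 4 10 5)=(0 1 6 2 9 5)(4 14 15 13)(10 11)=[1, 6, 9, 3, 14, 0, 2, 7, 8, 5, 11, 10, 12, 4, 15, 13]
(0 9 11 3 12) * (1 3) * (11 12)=(0 9 12)(1 3 11)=[9, 3, 2, 11, 4, 5, 6, 7, 8, 12, 10, 1, 0]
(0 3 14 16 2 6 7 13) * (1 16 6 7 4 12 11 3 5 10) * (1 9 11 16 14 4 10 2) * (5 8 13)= (0 8 13)(1 14 6 10 9 11 3 4 12 16)(2 7 5)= [8, 14, 7, 4, 12, 2, 10, 5, 13, 11, 9, 3, 16, 0, 6, 15, 1]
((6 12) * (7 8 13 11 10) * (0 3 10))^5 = ((0 3 10 7 8 13 11)(6 12))^5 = (0 13 7 3 11 8 10)(6 12)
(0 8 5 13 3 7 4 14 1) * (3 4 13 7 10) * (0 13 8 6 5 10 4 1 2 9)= (0 6 5 7 8 10 3 4 14 2 9)(1 13)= [6, 13, 9, 4, 14, 7, 5, 8, 10, 0, 3, 11, 12, 1, 2]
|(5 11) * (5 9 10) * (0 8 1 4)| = 4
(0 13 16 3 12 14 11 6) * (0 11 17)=(0 13 16 3 12 14 17)(6 11)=[13, 1, 2, 12, 4, 5, 11, 7, 8, 9, 10, 6, 14, 16, 17, 15, 3, 0]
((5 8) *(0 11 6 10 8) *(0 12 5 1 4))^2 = (12)(0 6 8 4 11 10 1)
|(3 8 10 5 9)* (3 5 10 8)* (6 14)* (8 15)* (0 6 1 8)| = |(0 6 14 1 8 15)(5 9)| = 6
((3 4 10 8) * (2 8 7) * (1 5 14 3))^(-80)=((1 5 14 3 4 10 7 2 8))^(-80)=(1 5 14 3 4 10 7 2 8)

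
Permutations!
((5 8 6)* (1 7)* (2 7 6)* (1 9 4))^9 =((1 6 5 8 2 7 9 4))^9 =(1 6 5 8 2 7 9 4)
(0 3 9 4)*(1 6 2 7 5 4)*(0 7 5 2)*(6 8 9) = [3, 8, 5, 6, 7, 4, 0, 2, 9, 1] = (0 3 6)(1 8 9)(2 5 4 7)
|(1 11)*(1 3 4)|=|(1 11 3 4)|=4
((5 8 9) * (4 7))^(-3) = ((4 7)(5 8 9))^(-3) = (9)(4 7)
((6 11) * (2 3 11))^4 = (11) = ((2 3 11 6))^4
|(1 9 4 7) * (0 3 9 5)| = 7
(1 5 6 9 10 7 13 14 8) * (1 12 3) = [0, 5, 2, 1, 4, 6, 9, 13, 12, 10, 7, 11, 3, 14, 8] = (1 5 6 9 10 7 13 14 8 12 3)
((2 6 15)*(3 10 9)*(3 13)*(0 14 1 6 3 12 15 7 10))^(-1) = (0 3 2 15 12 13 9 10 7 6 1 14)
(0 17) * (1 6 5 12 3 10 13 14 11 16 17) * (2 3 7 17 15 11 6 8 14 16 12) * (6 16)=(0 1 8 14 16 15 11 12 7 17)(2 3 10 13 6 5)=[1, 8, 3, 10, 4, 2, 5, 17, 14, 9, 13, 12, 7, 6, 16, 11, 15, 0]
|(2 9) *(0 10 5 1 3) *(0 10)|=4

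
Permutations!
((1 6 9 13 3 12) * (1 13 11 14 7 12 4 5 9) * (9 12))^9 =((1 6)(3 4 5 12 13)(7 9 11 14))^9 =(1 6)(3 13 12 5 4)(7 9 11 14)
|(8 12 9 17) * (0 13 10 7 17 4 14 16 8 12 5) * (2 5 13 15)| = 20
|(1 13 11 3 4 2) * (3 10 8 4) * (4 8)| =|(1 13 11 10 4 2)| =6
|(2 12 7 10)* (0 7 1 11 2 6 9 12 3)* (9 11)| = |(0 7 10 6 11 2 3)(1 9 12)| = 21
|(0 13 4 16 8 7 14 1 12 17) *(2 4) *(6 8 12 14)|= 42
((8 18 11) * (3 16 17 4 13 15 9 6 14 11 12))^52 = (18)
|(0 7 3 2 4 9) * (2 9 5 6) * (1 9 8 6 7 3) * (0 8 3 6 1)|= |(0 6 2 4 5 7)(1 9 8)|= 6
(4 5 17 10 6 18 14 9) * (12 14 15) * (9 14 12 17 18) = (4 5 18 15 17 10 6 9) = [0, 1, 2, 3, 5, 18, 9, 7, 8, 4, 6, 11, 12, 13, 14, 17, 16, 10, 15]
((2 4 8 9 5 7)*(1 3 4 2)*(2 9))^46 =((1 3 4 8 2 9 5 7))^46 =(1 5 2 4)(3 7 9 8)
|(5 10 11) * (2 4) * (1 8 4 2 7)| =12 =|(1 8 4 7)(5 10 11)|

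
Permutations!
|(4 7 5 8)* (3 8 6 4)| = |(3 8)(4 7 5 6)| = 4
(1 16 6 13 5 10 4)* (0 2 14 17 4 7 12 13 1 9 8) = (0 2 14 17 4 9 8)(1 16 6)(5 10 7 12 13) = [2, 16, 14, 3, 9, 10, 1, 12, 0, 8, 7, 11, 13, 5, 17, 15, 6, 4]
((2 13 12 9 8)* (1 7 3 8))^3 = ((1 7 3 8 2 13 12 9))^3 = (1 8 12 7 2 9 3 13)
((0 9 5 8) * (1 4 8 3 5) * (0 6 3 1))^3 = ((0 9)(1 4 8 6 3 5))^3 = (0 9)(1 6)(3 4)(5 8)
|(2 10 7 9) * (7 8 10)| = |(2 7 9)(8 10)| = 6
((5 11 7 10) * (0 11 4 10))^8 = (0 7 11)(4 5 10)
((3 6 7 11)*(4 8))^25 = (3 6 7 11)(4 8)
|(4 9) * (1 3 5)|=|(1 3 5)(4 9)|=6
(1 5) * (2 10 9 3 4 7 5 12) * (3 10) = (1 12 2 3 4 7 5)(9 10) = [0, 12, 3, 4, 7, 1, 6, 5, 8, 10, 9, 11, 2]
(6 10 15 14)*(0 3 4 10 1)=(0 3 4 10 15 14 6 1)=[3, 0, 2, 4, 10, 5, 1, 7, 8, 9, 15, 11, 12, 13, 6, 14]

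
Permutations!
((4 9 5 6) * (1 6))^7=(1 4 5 6 9)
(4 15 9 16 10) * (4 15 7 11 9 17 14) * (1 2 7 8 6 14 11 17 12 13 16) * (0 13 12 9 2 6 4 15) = (0 13 16 10)(1 6 14 15 9)(2 7 17 11)(4 8) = [13, 6, 7, 3, 8, 5, 14, 17, 4, 1, 0, 2, 12, 16, 15, 9, 10, 11]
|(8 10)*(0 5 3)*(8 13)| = |(0 5 3)(8 10 13)| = 3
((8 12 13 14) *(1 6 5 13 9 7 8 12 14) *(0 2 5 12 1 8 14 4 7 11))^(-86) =(0 4 12 5 14 11 8 6 2 7 9 13 1)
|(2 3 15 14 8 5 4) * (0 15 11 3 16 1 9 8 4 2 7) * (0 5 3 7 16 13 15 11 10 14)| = |(0 11 7 5 2 13 15)(1 9 8 3 10 14 4 16)| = 56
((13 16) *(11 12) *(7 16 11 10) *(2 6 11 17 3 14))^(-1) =(2 14 3 17 13 16 7 10 12 11 6)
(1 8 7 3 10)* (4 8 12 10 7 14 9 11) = (1 12 10)(3 7)(4 8 14 9 11) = [0, 12, 2, 7, 8, 5, 6, 3, 14, 11, 1, 4, 10, 13, 9]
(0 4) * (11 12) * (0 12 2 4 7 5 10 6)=[7, 1, 4, 3, 12, 10, 0, 5, 8, 9, 6, 2, 11]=(0 7 5 10 6)(2 4 12 11)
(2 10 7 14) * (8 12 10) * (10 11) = (2 8 12 11 10 7 14) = [0, 1, 8, 3, 4, 5, 6, 14, 12, 9, 7, 10, 11, 13, 2]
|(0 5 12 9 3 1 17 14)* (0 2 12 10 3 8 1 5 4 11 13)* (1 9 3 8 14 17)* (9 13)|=12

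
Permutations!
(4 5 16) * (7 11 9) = (4 5 16)(7 11 9) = [0, 1, 2, 3, 5, 16, 6, 11, 8, 7, 10, 9, 12, 13, 14, 15, 4]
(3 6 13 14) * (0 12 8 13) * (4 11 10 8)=(0 12 4 11 10 8 13 14 3 6)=[12, 1, 2, 6, 11, 5, 0, 7, 13, 9, 8, 10, 4, 14, 3]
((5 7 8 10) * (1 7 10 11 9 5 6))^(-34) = (1 10 9 8)(5 11 7 6)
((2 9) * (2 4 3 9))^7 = (3 9 4)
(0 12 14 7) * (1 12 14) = (0 14 7)(1 12) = [14, 12, 2, 3, 4, 5, 6, 0, 8, 9, 10, 11, 1, 13, 7]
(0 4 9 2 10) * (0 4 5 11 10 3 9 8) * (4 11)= [5, 1, 3, 9, 8, 4, 6, 7, 0, 2, 11, 10]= (0 5 4 8)(2 3 9)(10 11)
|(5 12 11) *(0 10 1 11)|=6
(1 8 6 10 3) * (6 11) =[0, 8, 2, 1, 4, 5, 10, 7, 11, 9, 3, 6] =(1 8 11 6 10 3)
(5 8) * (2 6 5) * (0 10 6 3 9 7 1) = (0 10 6 5 8 2 3 9 7 1) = [10, 0, 3, 9, 4, 8, 5, 1, 2, 7, 6]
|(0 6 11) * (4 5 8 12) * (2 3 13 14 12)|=|(0 6 11)(2 3 13 14 12 4 5 8)|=24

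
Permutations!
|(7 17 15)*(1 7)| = 4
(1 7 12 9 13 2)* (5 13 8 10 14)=(1 7 12 9 8 10 14 5 13 2)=[0, 7, 1, 3, 4, 13, 6, 12, 10, 8, 14, 11, 9, 2, 5]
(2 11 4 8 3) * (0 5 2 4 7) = (0 5 2 11 7)(3 4 8) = [5, 1, 11, 4, 8, 2, 6, 0, 3, 9, 10, 7]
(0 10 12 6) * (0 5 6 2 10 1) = (0 1)(2 10 12)(5 6) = [1, 0, 10, 3, 4, 6, 5, 7, 8, 9, 12, 11, 2]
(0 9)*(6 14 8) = (0 9)(6 14 8) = [9, 1, 2, 3, 4, 5, 14, 7, 6, 0, 10, 11, 12, 13, 8]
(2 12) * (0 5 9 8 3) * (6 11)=(0 5 9 8 3)(2 12)(6 11)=[5, 1, 12, 0, 4, 9, 11, 7, 3, 8, 10, 6, 2]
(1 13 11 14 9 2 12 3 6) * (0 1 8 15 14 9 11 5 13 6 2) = (0 1 6 8 15 14 11 9)(2 12 3)(5 13) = [1, 6, 12, 2, 4, 13, 8, 7, 15, 0, 10, 9, 3, 5, 11, 14]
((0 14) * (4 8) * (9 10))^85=(0 14)(4 8)(9 10)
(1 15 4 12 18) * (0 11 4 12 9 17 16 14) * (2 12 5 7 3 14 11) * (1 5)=[2, 15, 12, 14, 9, 7, 6, 3, 8, 17, 10, 4, 18, 13, 0, 1, 11, 16, 5]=(0 2 12 18 5 7 3 14)(1 15)(4 9 17 16 11)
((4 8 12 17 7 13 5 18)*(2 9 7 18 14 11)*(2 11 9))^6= (4 8 12 17 18)(5 14 9 7 13)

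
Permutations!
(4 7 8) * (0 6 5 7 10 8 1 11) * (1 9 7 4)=[6, 11, 2, 3, 10, 4, 5, 9, 1, 7, 8, 0]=(0 6 5 4 10 8 1 11)(7 9)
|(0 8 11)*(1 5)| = 6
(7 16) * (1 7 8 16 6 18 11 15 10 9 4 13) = [0, 7, 2, 3, 13, 5, 18, 6, 16, 4, 9, 15, 12, 1, 14, 10, 8, 17, 11] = (1 7 6 18 11 15 10 9 4 13)(8 16)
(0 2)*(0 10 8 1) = (0 2 10 8 1) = [2, 0, 10, 3, 4, 5, 6, 7, 1, 9, 8]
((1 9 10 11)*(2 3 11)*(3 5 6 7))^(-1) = (1 11 3 7 6 5 2 10 9)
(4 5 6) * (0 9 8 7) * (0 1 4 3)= (0 9 8 7 1 4 5 6 3)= [9, 4, 2, 0, 5, 6, 3, 1, 7, 8]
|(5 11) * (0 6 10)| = 6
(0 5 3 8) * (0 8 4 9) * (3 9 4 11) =(0 5 9)(3 11) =[5, 1, 2, 11, 4, 9, 6, 7, 8, 0, 10, 3]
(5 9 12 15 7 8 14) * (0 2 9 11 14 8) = [2, 1, 9, 3, 4, 11, 6, 0, 8, 12, 10, 14, 15, 13, 5, 7] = (0 2 9 12 15 7)(5 11 14)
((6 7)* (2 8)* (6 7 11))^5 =(2 8)(6 11)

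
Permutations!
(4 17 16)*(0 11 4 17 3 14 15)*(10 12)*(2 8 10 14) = (0 11 4 3 2 8 10 12 14 15)(16 17) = [11, 1, 8, 2, 3, 5, 6, 7, 10, 9, 12, 4, 14, 13, 15, 0, 17, 16]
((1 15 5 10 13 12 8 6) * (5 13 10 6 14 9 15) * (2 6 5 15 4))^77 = ((1 15 13 12 8 14 9 4 2 6))^77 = (1 4 8 15 2 14 13 6 9 12)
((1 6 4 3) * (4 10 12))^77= (1 3 4 12 10 6)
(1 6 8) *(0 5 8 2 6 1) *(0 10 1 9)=(0 5 8 10 1 9)(2 6)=[5, 9, 6, 3, 4, 8, 2, 7, 10, 0, 1]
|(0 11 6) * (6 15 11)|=2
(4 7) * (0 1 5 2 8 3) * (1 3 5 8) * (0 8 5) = (0 3 8)(1 5 2)(4 7) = [3, 5, 1, 8, 7, 2, 6, 4, 0]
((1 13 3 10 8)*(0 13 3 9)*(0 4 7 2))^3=(0 4)(1 8 10 3)(2 9)(7 13)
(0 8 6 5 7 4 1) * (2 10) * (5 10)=(0 8 6 10 2 5 7 4 1)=[8, 0, 5, 3, 1, 7, 10, 4, 6, 9, 2]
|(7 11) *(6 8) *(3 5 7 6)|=6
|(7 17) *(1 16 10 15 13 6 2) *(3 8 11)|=42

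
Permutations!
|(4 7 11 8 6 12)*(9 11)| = 7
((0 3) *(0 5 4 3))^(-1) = (3 4 5)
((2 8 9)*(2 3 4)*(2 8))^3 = (3 9 8 4)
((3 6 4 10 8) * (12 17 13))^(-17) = ((3 6 4 10 8)(12 17 13))^(-17) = (3 10 6 8 4)(12 17 13)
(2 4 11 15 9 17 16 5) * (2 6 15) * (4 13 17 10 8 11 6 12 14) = [0, 1, 13, 3, 6, 12, 15, 7, 11, 10, 8, 2, 14, 17, 4, 9, 5, 16] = (2 13 17 16 5 12 14 4 6 15 9 10 8 11)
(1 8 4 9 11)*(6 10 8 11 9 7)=[0, 11, 2, 3, 7, 5, 10, 6, 4, 9, 8, 1]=(1 11)(4 7 6 10 8)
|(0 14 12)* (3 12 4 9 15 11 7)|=|(0 14 4 9 15 11 7 3 12)|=9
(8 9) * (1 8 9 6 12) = (1 8 6 12) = [0, 8, 2, 3, 4, 5, 12, 7, 6, 9, 10, 11, 1]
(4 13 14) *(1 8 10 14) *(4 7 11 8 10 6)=(1 10 14 7 11 8 6 4 13)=[0, 10, 2, 3, 13, 5, 4, 11, 6, 9, 14, 8, 12, 1, 7]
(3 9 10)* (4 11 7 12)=(3 9 10)(4 11 7 12)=[0, 1, 2, 9, 11, 5, 6, 12, 8, 10, 3, 7, 4]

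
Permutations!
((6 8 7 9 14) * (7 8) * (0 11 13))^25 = (0 11 13)(6 7 9 14)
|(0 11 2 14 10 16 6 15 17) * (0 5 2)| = |(0 11)(2 14 10 16 6 15 17 5)| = 8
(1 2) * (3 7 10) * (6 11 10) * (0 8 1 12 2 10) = (0 8 1 10 3 7 6 11)(2 12) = [8, 10, 12, 7, 4, 5, 11, 6, 1, 9, 3, 0, 2]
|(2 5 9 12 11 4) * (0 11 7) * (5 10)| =|(0 11 4 2 10 5 9 12 7)| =9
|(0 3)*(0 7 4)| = 4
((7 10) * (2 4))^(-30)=(10)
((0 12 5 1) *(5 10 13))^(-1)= ((0 12 10 13 5 1))^(-1)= (0 1 5 13 10 12)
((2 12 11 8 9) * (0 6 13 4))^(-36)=(13)(2 9 8 11 12)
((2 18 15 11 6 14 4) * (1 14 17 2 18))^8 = (1 2 17 6 11 15 18 4 14)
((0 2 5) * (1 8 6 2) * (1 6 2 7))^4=(0 8 6 2 7 5 1)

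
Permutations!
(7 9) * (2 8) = (2 8)(7 9) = [0, 1, 8, 3, 4, 5, 6, 9, 2, 7]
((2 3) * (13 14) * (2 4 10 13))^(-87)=((2 3 4 10 13 14))^(-87)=(2 10)(3 13)(4 14)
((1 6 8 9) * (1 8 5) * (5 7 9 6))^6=(6 9)(7 8)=((1 5)(6 7 9 8))^6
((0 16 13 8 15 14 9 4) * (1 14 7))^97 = (0 14 15 16 9 7 13 4 1 8)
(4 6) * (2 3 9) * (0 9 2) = [9, 1, 3, 2, 6, 5, 4, 7, 8, 0] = (0 9)(2 3)(4 6)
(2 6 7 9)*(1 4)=(1 4)(2 6 7 9)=[0, 4, 6, 3, 1, 5, 7, 9, 8, 2]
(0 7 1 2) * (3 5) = (0 7 1 2)(3 5) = [7, 2, 0, 5, 4, 3, 6, 1]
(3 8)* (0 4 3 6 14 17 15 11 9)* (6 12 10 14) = (0 4 3 8 12 10 14 17 15 11 9) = [4, 1, 2, 8, 3, 5, 6, 7, 12, 0, 14, 9, 10, 13, 17, 11, 16, 15]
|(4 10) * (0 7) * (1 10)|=6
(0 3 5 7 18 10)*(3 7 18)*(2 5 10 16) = (0 7 3 10)(2 5 18 16) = [7, 1, 5, 10, 4, 18, 6, 3, 8, 9, 0, 11, 12, 13, 14, 15, 2, 17, 16]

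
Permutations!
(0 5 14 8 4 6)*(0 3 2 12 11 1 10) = (0 5 14 8 4 6 3 2 12 11 1 10) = [5, 10, 12, 2, 6, 14, 3, 7, 4, 9, 0, 1, 11, 13, 8]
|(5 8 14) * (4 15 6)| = 3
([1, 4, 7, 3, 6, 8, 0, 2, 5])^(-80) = [0, 1, 2, 3, 4, 5, 6, 7, 8]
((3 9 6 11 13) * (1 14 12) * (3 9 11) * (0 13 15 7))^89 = ((0 13 9 6 3 11 15 7)(1 14 12))^89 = (0 13 9 6 3 11 15 7)(1 12 14)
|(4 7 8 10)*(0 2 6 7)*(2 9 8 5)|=|(0 9 8 10 4)(2 6 7 5)|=20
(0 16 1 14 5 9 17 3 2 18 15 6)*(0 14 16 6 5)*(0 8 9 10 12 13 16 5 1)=(0 6 14 8 9 17 3 2 18 15 1 5 10 12 13 16)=[6, 5, 18, 2, 4, 10, 14, 7, 9, 17, 12, 11, 13, 16, 8, 1, 0, 3, 15]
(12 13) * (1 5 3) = (1 5 3)(12 13) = [0, 5, 2, 1, 4, 3, 6, 7, 8, 9, 10, 11, 13, 12]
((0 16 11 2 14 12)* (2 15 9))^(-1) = (0 12 14 2 9 15 11 16)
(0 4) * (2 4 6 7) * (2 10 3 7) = [6, 1, 4, 7, 0, 5, 2, 10, 8, 9, 3] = (0 6 2 4)(3 7 10)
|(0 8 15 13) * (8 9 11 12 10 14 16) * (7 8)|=11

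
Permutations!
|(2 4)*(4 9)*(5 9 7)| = 5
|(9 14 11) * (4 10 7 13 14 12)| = |(4 10 7 13 14 11 9 12)| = 8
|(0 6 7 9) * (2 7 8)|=6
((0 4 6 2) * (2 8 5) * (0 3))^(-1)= ((0 4 6 8 5 2 3))^(-1)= (0 3 2 5 8 6 4)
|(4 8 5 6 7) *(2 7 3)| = |(2 7 4 8 5 6 3)| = 7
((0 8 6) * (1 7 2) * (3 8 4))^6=(0 4 3 8 6)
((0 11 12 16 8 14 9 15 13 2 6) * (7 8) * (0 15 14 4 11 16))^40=(0 11 8 16 12 4 7)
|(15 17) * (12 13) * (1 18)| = |(1 18)(12 13)(15 17)| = 2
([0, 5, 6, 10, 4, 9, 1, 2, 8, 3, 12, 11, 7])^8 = (1 6 2 7 12 10 3 9 5)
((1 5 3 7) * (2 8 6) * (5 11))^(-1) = (1 7 3 5 11)(2 6 8) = ((1 11 5 3 7)(2 8 6))^(-1)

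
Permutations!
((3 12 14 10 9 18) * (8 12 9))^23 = (3 18 9)(8 10 14 12)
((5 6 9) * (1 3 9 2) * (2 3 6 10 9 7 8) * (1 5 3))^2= ((1 6)(2 5 10 9 3 7 8))^2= (2 10 3 8 5 9 7)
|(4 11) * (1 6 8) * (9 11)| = 3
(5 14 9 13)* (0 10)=[10, 1, 2, 3, 4, 14, 6, 7, 8, 13, 0, 11, 12, 5, 9]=(0 10)(5 14 9 13)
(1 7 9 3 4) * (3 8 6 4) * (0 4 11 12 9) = [4, 7, 2, 3, 1, 5, 11, 0, 6, 8, 10, 12, 9] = (0 4 1 7)(6 11 12 9 8)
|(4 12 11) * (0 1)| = 6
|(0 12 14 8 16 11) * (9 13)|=6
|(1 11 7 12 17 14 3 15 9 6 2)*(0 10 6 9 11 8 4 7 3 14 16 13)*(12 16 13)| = |(0 10 6 2 1 8 4 7 16 12 17 13)(3 15 11)| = 12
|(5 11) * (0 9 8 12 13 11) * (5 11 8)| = |(0 9 5)(8 12 13)| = 3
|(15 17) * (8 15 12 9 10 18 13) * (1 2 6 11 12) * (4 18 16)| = 14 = |(1 2 6 11 12 9 10 16 4 18 13 8 15 17)|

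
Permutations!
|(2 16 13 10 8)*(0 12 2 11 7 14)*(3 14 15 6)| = 13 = |(0 12 2 16 13 10 8 11 7 15 6 3 14)|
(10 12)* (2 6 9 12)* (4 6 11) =(2 11 4 6 9 12 10) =[0, 1, 11, 3, 6, 5, 9, 7, 8, 12, 2, 4, 10]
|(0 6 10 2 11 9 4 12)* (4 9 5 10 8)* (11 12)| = |(0 6 8 4 11 5 10 2 12)| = 9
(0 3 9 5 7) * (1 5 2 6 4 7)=(0 3 9 2 6 4 7)(1 5)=[3, 5, 6, 9, 7, 1, 4, 0, 8, 2]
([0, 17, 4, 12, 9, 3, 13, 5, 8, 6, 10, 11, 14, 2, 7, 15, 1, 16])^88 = (1 17 16)(2 6 4 13 9)(3 7 12 5 14)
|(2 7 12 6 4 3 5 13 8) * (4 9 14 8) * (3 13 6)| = 18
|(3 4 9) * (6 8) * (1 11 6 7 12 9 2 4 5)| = 18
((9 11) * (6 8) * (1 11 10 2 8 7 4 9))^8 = ((1 11)(2 8 6 7 4 9 10))^8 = (11)(2 8 6 7 4 9 10)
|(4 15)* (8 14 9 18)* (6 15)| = 12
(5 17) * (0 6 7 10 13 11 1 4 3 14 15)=(0 6 7 10 13 11 1 4 3 14 15)(5 17)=[6, 4, 2, 14, 3, 17, 7, 10, 8, 9, 13, 1, 12, 11, 15, 0, 16, 5]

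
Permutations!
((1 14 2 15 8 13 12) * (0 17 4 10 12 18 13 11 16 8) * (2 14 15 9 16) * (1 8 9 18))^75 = ((0 17 4 10 12 8 11 2 18 13 1 15)(9 16))^75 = (0 10 11 13)(1 17 12 2)(4 8 18 15)(9 16)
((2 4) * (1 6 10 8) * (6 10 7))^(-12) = (10)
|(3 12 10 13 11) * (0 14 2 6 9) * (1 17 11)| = 35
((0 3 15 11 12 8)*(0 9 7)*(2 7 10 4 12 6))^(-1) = ((0 3 15 11 6 2 7)(4 12 8 9 10))^(-1) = (0 7 2 6 11 15 3)(4 10 9 8 12)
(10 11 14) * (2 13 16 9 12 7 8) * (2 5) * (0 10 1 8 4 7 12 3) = [10, 8, 13, 0, 7, 2, 6, 4, 5, 3, 11, 14, 12, 16, 1, 15, 9] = (0 10 11 14 1 8 5 2 13 16 9 3)(4 7)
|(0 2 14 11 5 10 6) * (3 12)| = 14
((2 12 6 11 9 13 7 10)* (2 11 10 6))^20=(6 11 13)(7 10 9)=((2 12)(6 10 11 9 13 7))^20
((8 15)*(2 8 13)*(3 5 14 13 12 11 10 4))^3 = (2 12 4 14 8 11 3 13 15 10 5)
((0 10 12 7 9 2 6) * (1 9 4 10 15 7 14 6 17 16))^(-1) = ((0 15 7 4 10 12 14 6)(1 9 2 17 16))^(-1) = (0 6 14 12 10 4 7 15)(1 16 17 2 9)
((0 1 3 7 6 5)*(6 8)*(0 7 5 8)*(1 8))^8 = ((0 8 6 1 3 5 7))^8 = (0 8 6 1 3 5 7)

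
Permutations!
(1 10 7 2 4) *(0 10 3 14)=(0 10 7 2 4 1 3 14)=[10, 3, 4, 14, 1, 5, 6, 2, 8, 9, 7, 11, 12, 13, 0]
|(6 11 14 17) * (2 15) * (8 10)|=4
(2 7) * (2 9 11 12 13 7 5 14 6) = (2 5 14 6)(7 9 11 12 13) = [0, 1, 5, 3, 4, 14, 2, 9, 8, 11, 10, 12, 13, 7, 6]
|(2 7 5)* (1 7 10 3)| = |(1 7 5 2 10 3)| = 6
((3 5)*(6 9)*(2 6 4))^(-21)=(2 4 9 6)(3 5)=((2 6 9 4)(3 5))^(-21)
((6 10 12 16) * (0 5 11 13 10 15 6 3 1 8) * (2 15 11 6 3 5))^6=(5 16 12 10 13 11 6)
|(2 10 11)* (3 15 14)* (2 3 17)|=|(2 10 11 3 15 14 17)|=7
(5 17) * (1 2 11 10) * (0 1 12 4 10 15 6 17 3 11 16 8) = (0 1 2 16 8)(3 11 15 6 17 5)(4 10 12) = [1, 2, 16, 11, 10, 3, 17, 7, 0, 9, 12, 15, 4, 13, 14, 6, 8, 5]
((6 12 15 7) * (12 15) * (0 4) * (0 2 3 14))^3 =(15)(0 3 4 14 2)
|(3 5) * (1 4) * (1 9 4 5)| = 6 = |(1 5 3)(4 9)|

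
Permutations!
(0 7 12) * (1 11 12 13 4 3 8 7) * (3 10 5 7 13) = (0 1 11 12)(3 8 13 4 10 5 7) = [1, 11, 2, 8, 10, 7, 6, 3, 13, 9, 5, 12, 0, 4]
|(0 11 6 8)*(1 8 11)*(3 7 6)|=12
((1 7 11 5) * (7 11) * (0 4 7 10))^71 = (0 10 7 4)(1 5 11)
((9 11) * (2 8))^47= ((2 8)(9 11))^47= (2 8)(9 11)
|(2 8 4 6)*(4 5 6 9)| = |(2 8 5 6)(4 9)| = 4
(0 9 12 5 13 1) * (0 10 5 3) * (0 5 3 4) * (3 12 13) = (0 9 13 1 10 12 4)(3 5) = [9, 10, 2, 5, 0, 3, 6, 7, 8, 13, 12, 11, 4, 1]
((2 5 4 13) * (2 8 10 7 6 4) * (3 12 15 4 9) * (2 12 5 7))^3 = (2 9 12 13)(3 15 8 7)(4 10 6 5)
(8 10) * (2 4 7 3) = (2 4 7 3)(8 10) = [0, 1, 4, 2, 7, 5, 6, 3, 10, 9, 8]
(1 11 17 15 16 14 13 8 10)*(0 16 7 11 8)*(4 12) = (0 16 14 13)(1 8 10)(4 12)(7 11 17 15) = [16, 8, 2, 3, 12, 5, 6, 11, 10, 9, 1, 17, 4, 0, 13, 7, 14, 15]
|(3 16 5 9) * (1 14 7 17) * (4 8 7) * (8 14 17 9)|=|(1 17)(3 16 5 8 7 9)(4 14)|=6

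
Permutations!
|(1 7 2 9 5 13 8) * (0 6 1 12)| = |(0 6 1 7 2 9 5 13 8 12)| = 10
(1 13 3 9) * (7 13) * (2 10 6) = (1 7 13 3 9)(2 10 6) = [0, 7, 10, 9, 4, 5, 2, 13, 8, 1, 6, 11, 12, 3]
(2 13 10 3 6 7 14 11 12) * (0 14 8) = (0 14 11 12 2 13 10 3 6 7 8) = [14, 1, 13, 6, 4, 5, 7, 8, 0, 9, 3, 12, 2, 10, 11]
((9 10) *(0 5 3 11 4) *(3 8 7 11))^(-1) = (0 4 11 7 8 5)(9 10)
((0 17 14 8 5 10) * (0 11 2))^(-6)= ((0 17 14 8 5 10 11 2))^(-6)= (0 14 5 11)(2 17 8 10)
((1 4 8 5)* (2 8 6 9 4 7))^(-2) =(1 8 7 5 2)(4 6 9)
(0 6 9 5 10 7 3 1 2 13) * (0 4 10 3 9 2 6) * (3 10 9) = [0, 6, 13, 1, 9, 10, 2, 3, 8, 5, 7, 11, 12, 4] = (1 6 2 13 4 9 5 10 7 3)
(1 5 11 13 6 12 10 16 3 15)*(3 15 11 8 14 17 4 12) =(1 5 8 14 17 4 12 10 16 15)(3 11 13 6) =[0, 5, 2, 11, 12, 8, 3, 7, 14, 9, 16, 13, 10, 6, 17, 1, 15, 4]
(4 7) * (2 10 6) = (2 10 6)(4 7) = [0, 1, 10, 3, 7, 5, 2, 4, 8, 9, 6]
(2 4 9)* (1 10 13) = (1 10 13)(2 4 9) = [0, 10, 4, 3, 9, 5, 6, 7, 8, 2, 13, 11, 12, 1]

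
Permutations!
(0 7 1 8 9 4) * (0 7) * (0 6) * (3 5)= [6, 8, 2, 5, 7, 3, 0, 1, 9, 4]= (0 6)(1 8 9 4 7)(3 5)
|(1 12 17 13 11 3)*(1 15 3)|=10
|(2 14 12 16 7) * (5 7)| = |(2 14 12 16 5 7)| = 6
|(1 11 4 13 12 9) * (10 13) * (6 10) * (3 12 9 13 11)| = 20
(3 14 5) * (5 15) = (3 14 15 5) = [0, 1, 2, 14, 4, 3, 6, 7, 8, 9, 10, 11, 12, 13, 15, 5]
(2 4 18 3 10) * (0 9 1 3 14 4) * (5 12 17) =(0 9 1 3 10 2)(4 18 14)(5 12 17) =[9, 3, 0, 10, 18, 12, 6, 7, 8, 1, 2, 11, 17, 13, 4, 15, 16, 5, 14]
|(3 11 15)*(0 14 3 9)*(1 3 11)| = 10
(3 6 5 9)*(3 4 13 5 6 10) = (3 10)(4 13 5 9) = [0, 1, 2, 10, 13, 9, 6, 7, 8, 4, 3, 11, 12, 5]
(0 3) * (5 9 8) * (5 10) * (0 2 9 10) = (0 3 2 9 8)(5 10) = [3, 1, 9, 2, 4, 10, 6, 7, 0, 8, 5]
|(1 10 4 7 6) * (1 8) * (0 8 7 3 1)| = 4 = |(0 8)(1 10 4 3)(6 7)|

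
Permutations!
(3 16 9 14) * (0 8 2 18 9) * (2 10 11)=(0 8 10 11 2 18 9 14 3 16)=[8, 1, 18, 16, 4, 5, 6, 7, 10, 14, 11, 2, 12, 13, 3, 15, 0, 17, 9]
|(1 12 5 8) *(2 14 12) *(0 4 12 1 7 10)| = 21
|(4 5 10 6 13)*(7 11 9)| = 15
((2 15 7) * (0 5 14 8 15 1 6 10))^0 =((0 5 14 8 15 7 2 1 6 10))^0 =(15)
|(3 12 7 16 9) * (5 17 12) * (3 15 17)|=|(3 5)(7 16 9 15 17 12)|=6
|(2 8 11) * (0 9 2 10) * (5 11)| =7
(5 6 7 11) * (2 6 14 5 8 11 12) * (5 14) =(14)(2 6 7 12)(8 11) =[0, 1, 6, 3, 4, 5, 7, 12, 11, 9, 10, 8, 2, 13, 14]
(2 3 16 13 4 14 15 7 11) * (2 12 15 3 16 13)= [0, 1, 16, 13, 14, 5, 6, 11, 8, 9, 10, 12, 15, 4, 3, 7, 2]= (2 16)(3 13 4 14)(7 11 12 15)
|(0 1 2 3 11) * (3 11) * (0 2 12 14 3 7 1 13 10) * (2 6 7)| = 24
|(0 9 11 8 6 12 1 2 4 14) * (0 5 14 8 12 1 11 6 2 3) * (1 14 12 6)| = |(0 9 1 3)(2 4 8)(5 12 11 6 14)| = 60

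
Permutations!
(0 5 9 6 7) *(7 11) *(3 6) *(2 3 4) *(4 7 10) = (0 5 9 7)(2 3 6 11 10 4) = [5, 1, 3, 6, 2, 9, 11, 0, 8, 7, 4, 10]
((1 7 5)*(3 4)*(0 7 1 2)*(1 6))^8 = (7)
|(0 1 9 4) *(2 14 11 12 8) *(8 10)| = |(0 1 9 4)(2 14 11 12 10 8)| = 12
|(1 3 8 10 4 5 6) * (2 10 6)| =|(1 3 8 6)(2 10 4 5)| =4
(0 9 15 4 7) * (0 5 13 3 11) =(0 9 15 4 7 5 13 3 11) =[9, 1, 2, 11, 7, 13, 6, 5, 8, 15, 10, 0, 12, 3, 14, 4]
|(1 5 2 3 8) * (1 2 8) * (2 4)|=|(1 5 8 4 2 3)|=6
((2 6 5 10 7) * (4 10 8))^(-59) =((2 6 5 8 4 10 7))^(-59) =(2 4 6 10 5 7 8)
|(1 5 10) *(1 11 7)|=|(1 5 10 11 7)|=5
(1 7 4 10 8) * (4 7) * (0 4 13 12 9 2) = [4, 13, 0, 3, 10, 5, 6, 7, 1, 2, 8, 11, 9, 12] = (0 4 10 8 1 13 12 9 2)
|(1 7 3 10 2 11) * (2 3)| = 4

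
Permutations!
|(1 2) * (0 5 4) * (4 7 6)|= 10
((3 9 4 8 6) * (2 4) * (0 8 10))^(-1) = (0 10 4 2 9 3 6 8)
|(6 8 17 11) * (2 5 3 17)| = |(2 5 3 17 11 6 8)| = 7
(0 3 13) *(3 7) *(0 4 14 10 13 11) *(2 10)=[7, 1, 10, 11, 14, 5, 6, 3, 8, 9, 13, 0, 12, 4, 2]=(0 7 3 11)(2 10 13 4 14)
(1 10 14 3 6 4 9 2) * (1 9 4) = (1 10 14 3 6)(2 9) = [0, 10, 9, 6, 4, 5, 1, 7, 8, 2, 14, 11, 12, 13, 3]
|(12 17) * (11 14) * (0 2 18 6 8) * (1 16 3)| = 30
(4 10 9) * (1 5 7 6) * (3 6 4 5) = [0, 3, 2, 6, 10, 7, 1, 4, 8, 5, 9] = (1 3 6)(4 10 9 5 7)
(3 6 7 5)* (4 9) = (3 6 7 5)(4 9) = [0, 1, 2, 6, 9, 3, 7, 5, 8, 4]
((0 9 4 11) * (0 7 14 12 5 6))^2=(0 4 7 12 6 9 11 14 5)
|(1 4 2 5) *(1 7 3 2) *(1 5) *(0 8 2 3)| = 7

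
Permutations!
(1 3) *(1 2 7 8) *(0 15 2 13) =(0 15 2 7 8 1 3 13) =[15, 3, 7, 13, 4, 5, 6, 8, 1, 9, 10, 11, 12, 0, 14, 2]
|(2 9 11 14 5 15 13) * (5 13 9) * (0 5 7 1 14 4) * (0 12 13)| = |(0 5 15 9 11 4 12 13 2 7 1 14)| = 12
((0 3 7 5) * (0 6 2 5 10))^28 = (10)(2 5 6) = ((0 3 7 10)(2 5 6))^28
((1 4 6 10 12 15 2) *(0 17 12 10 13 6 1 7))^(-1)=(0 7 2 15 12 17)(1 4)(6 13)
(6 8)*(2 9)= (2 9)(6 8)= [0, 1, 9, 3, 4, 5, 8, 7, 6, 2]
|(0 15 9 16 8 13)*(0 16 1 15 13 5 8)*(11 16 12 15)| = 8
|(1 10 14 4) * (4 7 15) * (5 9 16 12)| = 12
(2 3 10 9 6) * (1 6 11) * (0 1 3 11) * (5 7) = (0 1 6 2 11 3 10 9)(5 7) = [1, 6, 11, 10, 4, 7, 2, 5, 8, 0, 9, 3]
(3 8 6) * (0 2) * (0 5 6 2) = (2 5 6 3 8) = [0, 1, 5, 8, 4, 6, 3, 7, 2]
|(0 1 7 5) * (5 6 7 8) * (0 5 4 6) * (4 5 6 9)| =6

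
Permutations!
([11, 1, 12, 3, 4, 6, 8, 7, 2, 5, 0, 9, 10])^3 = [5, 1, 0, 3, 4, 2, 12, 7, 10, 8, 9, 6, 11]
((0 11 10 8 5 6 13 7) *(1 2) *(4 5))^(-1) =(0 7 13 6 5 4 8 10 11)(1 2) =((0 11 10 8 4 5 6 13 7)(1 2))^(-1)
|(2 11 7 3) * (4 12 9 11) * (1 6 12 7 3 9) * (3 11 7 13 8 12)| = 8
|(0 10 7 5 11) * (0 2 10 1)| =10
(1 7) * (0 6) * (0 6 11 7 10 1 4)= (0 11 7 4)(1 10)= [11, 10, 2, 3, 0, 5, 6, 4, 8, 9, 1, 7]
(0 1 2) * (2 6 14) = [1, 6, 0, 3, 4, 5, 14, 7, 8, 9, 10, 11, 12, 13, 2] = (0 1 6 14 2)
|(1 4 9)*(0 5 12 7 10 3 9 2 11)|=11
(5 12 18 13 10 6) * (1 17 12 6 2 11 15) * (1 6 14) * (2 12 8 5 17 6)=[0, 6, 11, 3, 4, 14, 17, 7, 5, 9, 12, 15, 18, 10, 1, 2, 16, 8, 13]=(1 6 17 8 5 14)(2 11 15)(10 12 18 13)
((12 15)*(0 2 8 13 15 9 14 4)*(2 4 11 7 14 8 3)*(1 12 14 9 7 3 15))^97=(0 4)(1 12 7 9 8 13)(2 14 3 15 11)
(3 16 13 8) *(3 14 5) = (3 16 13 8 14 5) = [0, 1, 2, 16, 4, 3, 6, 7, 14, 9, 10, 11, 12, 8, 5, 15, 13]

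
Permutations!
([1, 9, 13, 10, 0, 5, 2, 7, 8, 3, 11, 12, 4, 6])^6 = [12, 4, 2, 1, 11, 5, 6, 7, 8, 0, 9, 3, 10, 13]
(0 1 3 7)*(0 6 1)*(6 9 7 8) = [0, 3, 2, 8, 4, 5, 1, 9, 6, 7] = (1 3 8 6)(7 9)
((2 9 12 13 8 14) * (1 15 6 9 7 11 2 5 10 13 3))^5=((1 15 6 9 12 3)(2 7 11)(5 10 13 8 14))^5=(1 3 12 9 6 15)(2 11 7)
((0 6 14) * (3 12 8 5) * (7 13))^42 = (14)(3 8)(5 12)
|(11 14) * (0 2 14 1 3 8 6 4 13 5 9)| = |(0 2 14 11 1 3 8 6 4 13 5 9)| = 12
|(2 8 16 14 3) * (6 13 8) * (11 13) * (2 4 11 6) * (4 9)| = |(3 9 4 11 13 8 16 14)| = 8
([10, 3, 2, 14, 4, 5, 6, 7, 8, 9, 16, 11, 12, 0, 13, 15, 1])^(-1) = [13, 16, 2, 1, 4, 5, 6, 7, 8, 9, 0, 11, 12, 14, 3, 15, 10]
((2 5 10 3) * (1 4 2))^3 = ((1 4 2 5 10 3))^3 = (1 5)(2 3)(4 10)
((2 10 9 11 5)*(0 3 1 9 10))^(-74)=((0 3 1 9 11 5 2))^(-74)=(0 9 2 1 5 3 11)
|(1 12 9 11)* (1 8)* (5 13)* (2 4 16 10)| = |(1 12 9 11 8)(2 4 16 10)(5 13)| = 20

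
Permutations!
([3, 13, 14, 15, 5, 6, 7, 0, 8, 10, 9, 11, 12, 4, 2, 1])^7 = (0 6 4 1 3 7 5 13 15)(2 14)(9 10)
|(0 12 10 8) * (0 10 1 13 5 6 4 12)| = |(1 13 5 6 4 12)(8 10)| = 6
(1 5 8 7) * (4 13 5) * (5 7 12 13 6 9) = (1 4 6 9 5 8 12 13 7) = [0, 4, 2, 3, 6, 8, 9, 1, 12, 5, 10, 11, 13, 7]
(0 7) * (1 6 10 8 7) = [1, 6, 2, 3, 4, 5, 10, 0, 7, 9, 8] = (0 1 6 10 8 7)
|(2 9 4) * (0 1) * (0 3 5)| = 12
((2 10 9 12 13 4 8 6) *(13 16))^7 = (2 8 13 12 10 6 4 16 9)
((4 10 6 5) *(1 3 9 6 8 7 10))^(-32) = (1 5 9)(3 4 6)(7 10 8)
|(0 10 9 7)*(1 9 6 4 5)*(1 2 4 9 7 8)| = 21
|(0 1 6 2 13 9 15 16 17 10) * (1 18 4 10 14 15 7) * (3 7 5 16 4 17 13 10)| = |(0 18 17 14 15 4 3 7 1 6 2 10)(5 16 13 9)| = 12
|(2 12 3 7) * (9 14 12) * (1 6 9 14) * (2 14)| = 12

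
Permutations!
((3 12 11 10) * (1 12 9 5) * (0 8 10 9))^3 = (0 3 10 8)(1 9 12 5 11) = ((0 8 10 3)(1 12 11 9 5))^3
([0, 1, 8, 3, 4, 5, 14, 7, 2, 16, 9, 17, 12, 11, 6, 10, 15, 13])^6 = [0, 1, 2, 3, 4, 5, 6, 7, 8, 15, 16, 11, 12, 13, 14, 9, 10, 17]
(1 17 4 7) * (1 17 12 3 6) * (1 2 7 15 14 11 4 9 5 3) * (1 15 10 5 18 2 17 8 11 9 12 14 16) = (1 14 9 18 2 7 8 11 4 10 5 3 6 17 12 15 16) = [0, 14, 7, 6, 10, 3, 17, 8, 11, 18, 5, 4, 15, 13, 9, 16, 1, 12, 2]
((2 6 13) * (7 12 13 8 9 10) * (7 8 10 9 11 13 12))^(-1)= ((2 6 10 8 11 13))^(-1)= (2 13 11 8 10 6)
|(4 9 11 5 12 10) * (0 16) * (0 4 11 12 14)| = |(0 16 4 9 12 10 11 5 14)| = 9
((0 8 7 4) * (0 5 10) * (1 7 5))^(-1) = (0 10 5 8)(1 4 7)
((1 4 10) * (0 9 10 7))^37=(0 9 10 1 4 7)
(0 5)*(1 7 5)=(0 1 7 5)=[1, 7, 2, 3, 4, 0, 6, 5]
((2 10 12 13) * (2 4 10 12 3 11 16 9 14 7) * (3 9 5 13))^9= ((2 12 3 11 16 5 13 4 10 9 14 7))^9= (2 9 13 11)(3 7 10 5)(4 16 12 14)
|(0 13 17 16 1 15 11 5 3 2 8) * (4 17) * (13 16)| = |(0 16 1 15 11 5 3 2 8)(4 17 13)| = 9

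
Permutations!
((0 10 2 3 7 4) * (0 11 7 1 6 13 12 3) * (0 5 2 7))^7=(0 7 11 10 4)(1 13 3 6 12)(2 5)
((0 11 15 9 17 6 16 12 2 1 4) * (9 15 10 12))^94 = (0 12 4 10 1 11 2)(6 9)(16 17)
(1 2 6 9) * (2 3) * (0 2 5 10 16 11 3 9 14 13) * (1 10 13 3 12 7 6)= (0 2 1 9 10 16 11 12 7 6 14 3 5 13)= [2, 9, 1, 5, 4, 13, 14, 6, 8, 10, 16, 12, 7, 0, 3, 15, 11]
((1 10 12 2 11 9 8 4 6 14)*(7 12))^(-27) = (1 9 10 8 7 4 12 6 2 14 11)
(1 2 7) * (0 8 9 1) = (0 8 9 1 2 7) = [8, 2, 7, 3, 4, 5, 6, 0, 9, 1]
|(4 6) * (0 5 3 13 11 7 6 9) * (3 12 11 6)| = 10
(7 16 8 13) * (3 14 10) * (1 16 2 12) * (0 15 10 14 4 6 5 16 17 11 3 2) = (0 15 10 2 12 1 17 11 3 4 6 5 16 8 13 7) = [15, 17, 12, 4, 6, 16, 5, 0, 13, 9, 2, 3, 1, 7, 14, 10, 8, 11]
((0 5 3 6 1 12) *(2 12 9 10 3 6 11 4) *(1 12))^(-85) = ((0 5 6 12)(1 9 10 3 11 4 2))^(-85) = (0 12 6 5)(1 2 4 11 3 10 9)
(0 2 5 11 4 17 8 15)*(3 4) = [2, 1, 5, 4, 17, 11, 6, 7, 15, 9, 10, 3, 12, 13, 14, 0, 16, 8] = (0 2 5 11 3 4 17 8 15)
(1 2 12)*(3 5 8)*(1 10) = (1 2 12 10)(3 5 8) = [0, 2, 12, 5, 4, 8, 6, 7, 3, 9, 1, 11, 10]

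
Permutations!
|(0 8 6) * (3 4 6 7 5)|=|(0 8 7 5 3 4 6)|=7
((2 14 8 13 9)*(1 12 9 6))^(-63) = ((1 12 9 2 14 8 13 6))^(-63) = (1 12 9 2 14 8 13 6)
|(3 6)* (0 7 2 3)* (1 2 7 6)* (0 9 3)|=6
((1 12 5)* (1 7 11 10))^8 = (1 5 11)(7 10 12)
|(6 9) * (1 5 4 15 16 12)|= 6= |(1 5 4 15 16 12)(6 9)|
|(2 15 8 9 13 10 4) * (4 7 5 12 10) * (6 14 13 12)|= |(2 15 8 9 12 10 7 5 6 14 13 4)|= 12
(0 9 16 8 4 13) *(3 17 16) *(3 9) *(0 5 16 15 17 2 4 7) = (0 3 2 4 13 5 16 8 7)(15 17) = [3, 1, 4, 2, 13, 16, 6, 0, 7, 9, 10, 11, 12, 5, 14, 17, 8, 15]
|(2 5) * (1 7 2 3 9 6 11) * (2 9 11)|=8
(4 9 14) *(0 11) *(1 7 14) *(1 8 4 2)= [11, 7, 1, 3, 9, 5, 6, 14, 4, 8, 10, 0, 12, 13, 2]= (0 11)(1 7 14 2)(4 9 8)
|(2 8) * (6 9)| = |(2 8)(6 9)| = 2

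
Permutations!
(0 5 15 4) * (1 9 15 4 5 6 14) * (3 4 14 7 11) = (0 6 7 11 3 4)(1 9 15 5 14) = [6, 9, 2, 4, 0, 14, 7, 11, 8, 15, 10, 3, 12, 13, 1, 5]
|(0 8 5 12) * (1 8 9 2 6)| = 8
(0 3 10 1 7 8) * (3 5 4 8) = (0 5 4 8)(1 7 3 10) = [5, 7, 2, 10, 8, 4, 6, 3, 0, 9, 1]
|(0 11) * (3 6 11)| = |(0 3 6 11)| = 4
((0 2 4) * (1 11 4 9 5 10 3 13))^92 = (0 9 10 13 11)(1 4 2 5 3)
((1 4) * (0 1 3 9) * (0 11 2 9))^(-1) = ((0 1 4 3)(2 9 11))^(-1) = (0 3 4 1)(2 11 9)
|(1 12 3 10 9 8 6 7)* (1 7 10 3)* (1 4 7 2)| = 20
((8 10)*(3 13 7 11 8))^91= (3 13 7 11 8 10)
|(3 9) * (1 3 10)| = 4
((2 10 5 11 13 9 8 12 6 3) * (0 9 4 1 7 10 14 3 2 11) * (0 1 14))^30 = (14)(1 10)(5 7) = ((0 9 8 12 6 2)(1 7 10 5)(3 11 13 4 14))^30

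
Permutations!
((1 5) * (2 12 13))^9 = (13)(1 5)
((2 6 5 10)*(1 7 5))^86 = ((1 7 5 10 2 6))^86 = (1 5 2)(6 7 10)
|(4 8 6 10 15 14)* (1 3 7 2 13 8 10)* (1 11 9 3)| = 8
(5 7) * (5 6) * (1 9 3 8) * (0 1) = (0 1 9 3 8)(5 7 6) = [1, 9, 2, 8, 4, 7, 5, 6, 0, 3]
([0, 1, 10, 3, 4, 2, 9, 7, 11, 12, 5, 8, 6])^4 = (2 10 5)(6 9 12)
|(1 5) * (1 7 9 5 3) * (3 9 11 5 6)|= 12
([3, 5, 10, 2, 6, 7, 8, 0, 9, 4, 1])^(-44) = (0 5 10 3 7 1 2)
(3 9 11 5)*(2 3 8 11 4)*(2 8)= (2 3 9 4 8 11 5)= [0, 1, 3, 9, 8, 2, 6, 7, 11, 4, 10, 5]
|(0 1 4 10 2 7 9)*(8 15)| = 14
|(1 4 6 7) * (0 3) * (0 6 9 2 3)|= 7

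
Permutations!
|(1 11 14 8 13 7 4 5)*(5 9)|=9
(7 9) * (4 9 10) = (4 9 7 10) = [0, 1, 2, 3, 9, 5, 6, 10, 8, 7, 4]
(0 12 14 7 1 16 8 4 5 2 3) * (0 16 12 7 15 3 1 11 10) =(0 7 11 10)(1 12 14 15 3 16 8 4 5 2) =[7, 12, 1, 16, 5, 2, 6, 11, 4, 9, 0, 10, 14, 13, 15, 3, 8]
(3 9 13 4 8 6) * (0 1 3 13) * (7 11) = (0 1 3 9)(4 8 6 13)(7 11) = [1, 3, 2, 9, 8, 5, 13, 11, 6, 0, 10, 7, 12, 4]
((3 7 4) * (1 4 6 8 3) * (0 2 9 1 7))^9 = (9)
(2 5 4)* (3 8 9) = (2 5 4)(3 8 9) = [0, 1, 5, 8, 2, 4, 6, 7, 9, 3]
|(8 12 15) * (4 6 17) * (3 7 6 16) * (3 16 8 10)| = |(3 7 6 17 4 8 12 15 10)| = 9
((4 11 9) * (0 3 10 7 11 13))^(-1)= (0 13 4 9 11 7 10 3)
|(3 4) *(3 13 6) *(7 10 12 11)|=4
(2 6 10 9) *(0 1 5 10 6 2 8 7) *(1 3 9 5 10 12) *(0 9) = (0 3)(1 10 5 12)(7 9 8) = [3, 10, 2, 0, 4, 12, 6, 9, 7, 8, 5, 11, 1]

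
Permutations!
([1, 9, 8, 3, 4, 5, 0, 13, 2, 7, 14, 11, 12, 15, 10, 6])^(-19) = [9, 7, 8, 3, 4, 5, 1, 15, 2, 13, 14, 11, 12, 6, 10, 0]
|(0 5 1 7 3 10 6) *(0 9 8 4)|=|(0 5 1 7 3 10 6 9 8 4)|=10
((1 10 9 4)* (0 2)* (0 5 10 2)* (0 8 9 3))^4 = (0 1 3 4 10 9 5 8 2)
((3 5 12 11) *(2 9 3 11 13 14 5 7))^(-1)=(2 7 3 9)(5 14 13 12)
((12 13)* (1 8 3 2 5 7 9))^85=((1 8 3 2 5 7 9)(12 13))^85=(1 8 3 2 5 7 9)(12 13)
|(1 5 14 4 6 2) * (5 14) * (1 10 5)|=|(1 14 4 6 2 10 5)|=7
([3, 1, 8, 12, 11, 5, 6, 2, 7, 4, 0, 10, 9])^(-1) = [10, 1, 7, 0, 9, 5, 6, 8, 2, 12, 11, 4, 3]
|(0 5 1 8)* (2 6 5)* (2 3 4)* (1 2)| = |(0 3 4 1 8)(2 6 5)| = 15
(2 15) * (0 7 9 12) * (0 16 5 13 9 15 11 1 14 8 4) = (0 7 15 2 11 1 14 8 4)(5 13 9 12 16) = [7, 14, 11, 3, 0, 13, 6, 15, 4, 12, 10, 1, 16, 9, 8, 2, 5]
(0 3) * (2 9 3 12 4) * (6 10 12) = [6, 1, 9, 0, 2, 5, 10, 7, 8, 3, 12, 11, 4] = (0 6 10 12 4 2 9 3)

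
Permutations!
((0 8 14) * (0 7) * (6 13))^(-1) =((0 8 14 7)(6 13))^(-1) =(0 7 14 8)(6 13)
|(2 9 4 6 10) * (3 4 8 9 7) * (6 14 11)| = |(2 7 3 4 14 11 6 10)(8 9)| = 8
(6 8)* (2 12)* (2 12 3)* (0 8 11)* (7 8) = (12)(0 7 8 6 11)(2 3) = [7, 1, 3, 2, 4, 5, 11, 8, 6, 9, 10, 0, 12]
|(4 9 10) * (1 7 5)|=3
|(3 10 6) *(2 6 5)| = |(2 6 3 10 5)| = 5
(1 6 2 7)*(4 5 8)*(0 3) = [3, 6, 7, 0, 5, 8, 2, 1, 4] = (0 3)(1 6 2 7)(4 5 8)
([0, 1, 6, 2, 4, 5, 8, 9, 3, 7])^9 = [0, 1, 6, 2, 4, 5, 8, 9, 3, 7]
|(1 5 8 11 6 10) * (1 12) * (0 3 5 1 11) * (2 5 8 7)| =|(0 3 8)(2 5 7)(6 10 12 11)| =12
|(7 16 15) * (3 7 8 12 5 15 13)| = 4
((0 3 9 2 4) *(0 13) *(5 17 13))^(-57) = (0 13 17 5 4 2 9 3)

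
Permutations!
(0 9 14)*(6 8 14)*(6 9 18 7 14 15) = [18, 1, 2, 3, 4, 5, 8, 14, 15, 9, 10, 11, 12, 13, 0, 6, 16, 17, 7] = (0 18 7 14)(6 8 15)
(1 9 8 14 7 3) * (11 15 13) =(1 9 8 14 7 3)(11 15 13) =[0, 9, 2, 1, 4, 5, 6, 3, 14, 8, 10, 15, 12, 11, 7, 13]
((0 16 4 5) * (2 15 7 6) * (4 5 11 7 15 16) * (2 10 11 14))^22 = ((0 4 14 2 16 5)(6 10 11 7))^22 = (0 16 14)(2 4 5)(6 11)(7 10)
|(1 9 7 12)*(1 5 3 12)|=3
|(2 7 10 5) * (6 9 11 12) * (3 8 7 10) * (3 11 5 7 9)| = |(2 10 7 11 12 6 3 8 9 5)| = 10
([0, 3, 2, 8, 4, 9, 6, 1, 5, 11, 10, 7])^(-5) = [0, 8, 2, 5, 4, 11, 6, 3, 9, 7, 10, 1]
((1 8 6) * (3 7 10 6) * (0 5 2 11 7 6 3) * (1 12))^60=((0 5 2 11 7 10 3 6 12 1 8))^60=(0 10 8 7 1 11 12 2 6 5 3)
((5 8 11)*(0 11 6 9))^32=(0 5 6)(8 9 11)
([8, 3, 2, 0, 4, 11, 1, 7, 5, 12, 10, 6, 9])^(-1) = [3, 6, 2, 1, 4, 8, 11, 7, 0, 12, 10, 5, 9]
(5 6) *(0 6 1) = [6, 0, 2, 3, 4, 1, 5] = (0 6 5 1)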